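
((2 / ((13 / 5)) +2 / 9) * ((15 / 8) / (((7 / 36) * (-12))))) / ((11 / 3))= -0.22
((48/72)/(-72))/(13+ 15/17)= -17/25488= -0.00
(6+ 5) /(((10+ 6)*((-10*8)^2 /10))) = 11 /10240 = 0.00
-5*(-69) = 345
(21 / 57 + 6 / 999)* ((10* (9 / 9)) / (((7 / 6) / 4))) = 12.84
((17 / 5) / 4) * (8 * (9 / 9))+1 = 39 / 5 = 7.80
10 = 10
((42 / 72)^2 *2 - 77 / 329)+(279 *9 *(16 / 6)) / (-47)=-142.02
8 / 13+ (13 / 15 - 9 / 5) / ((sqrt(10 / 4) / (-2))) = 8 / 13+ 28 * sqrt(10) / 75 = 1.80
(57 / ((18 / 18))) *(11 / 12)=209 / 4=52.25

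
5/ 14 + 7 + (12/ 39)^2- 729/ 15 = -486783/ 11830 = -41.15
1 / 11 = 0.09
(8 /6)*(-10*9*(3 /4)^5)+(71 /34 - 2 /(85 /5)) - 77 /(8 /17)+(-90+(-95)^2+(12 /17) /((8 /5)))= 19029795 /2176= 8745.31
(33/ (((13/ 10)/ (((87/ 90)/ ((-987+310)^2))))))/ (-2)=-319/ 11916554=-0.00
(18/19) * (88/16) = 5.21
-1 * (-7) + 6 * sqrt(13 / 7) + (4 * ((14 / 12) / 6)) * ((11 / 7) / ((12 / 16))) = 6 * sqrt(91) / 7 + 233 / 27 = 16.81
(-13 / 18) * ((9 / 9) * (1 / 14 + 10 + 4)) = -2561 / 252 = -10.16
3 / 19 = 0.16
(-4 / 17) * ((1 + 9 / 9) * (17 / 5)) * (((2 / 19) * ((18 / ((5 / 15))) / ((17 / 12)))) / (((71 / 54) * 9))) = -0.54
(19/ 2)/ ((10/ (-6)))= -57/ 10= -5.70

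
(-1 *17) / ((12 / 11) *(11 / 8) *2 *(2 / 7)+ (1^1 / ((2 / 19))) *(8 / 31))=-3689 / 718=-5.14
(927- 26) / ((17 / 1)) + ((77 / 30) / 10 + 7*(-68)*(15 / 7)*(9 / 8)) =-328273 / 300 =-1094.24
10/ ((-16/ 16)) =-10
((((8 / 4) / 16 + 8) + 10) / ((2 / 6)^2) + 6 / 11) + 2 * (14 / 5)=74479 / 440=169.27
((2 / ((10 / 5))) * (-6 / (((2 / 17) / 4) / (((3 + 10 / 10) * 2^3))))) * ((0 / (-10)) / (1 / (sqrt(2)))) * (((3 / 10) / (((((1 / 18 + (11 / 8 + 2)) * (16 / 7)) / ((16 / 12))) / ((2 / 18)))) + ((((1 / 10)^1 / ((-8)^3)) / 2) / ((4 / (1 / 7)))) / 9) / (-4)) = 0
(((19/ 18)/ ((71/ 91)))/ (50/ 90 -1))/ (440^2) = -1729/ 109964800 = -0.00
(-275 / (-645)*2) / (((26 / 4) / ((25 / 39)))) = 0.08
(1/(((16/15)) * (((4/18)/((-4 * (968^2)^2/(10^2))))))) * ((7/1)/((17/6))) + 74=-31114620288622/85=-366054356336.73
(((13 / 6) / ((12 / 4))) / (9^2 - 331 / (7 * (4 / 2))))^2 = 8281 / 52229529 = 0.00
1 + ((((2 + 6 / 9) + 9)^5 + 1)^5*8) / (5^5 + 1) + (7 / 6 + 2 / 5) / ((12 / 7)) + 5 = 63948614272316438214460089967549662940769 / 52972483862376360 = 1207204374981854702592158.00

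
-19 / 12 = -1.58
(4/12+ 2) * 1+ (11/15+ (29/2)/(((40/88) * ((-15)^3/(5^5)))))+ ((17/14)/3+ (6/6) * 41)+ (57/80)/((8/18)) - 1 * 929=-55185731/60480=-912.46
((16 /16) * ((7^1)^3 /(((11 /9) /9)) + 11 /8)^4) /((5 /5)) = 2445805751342533650625 /59969536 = 40784136654693.04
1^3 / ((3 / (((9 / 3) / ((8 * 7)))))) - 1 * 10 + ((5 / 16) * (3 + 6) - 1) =-8.17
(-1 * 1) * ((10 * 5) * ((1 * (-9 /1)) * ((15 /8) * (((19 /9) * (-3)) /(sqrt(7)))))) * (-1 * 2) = 21375 * sqrt(7) /14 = 4039.50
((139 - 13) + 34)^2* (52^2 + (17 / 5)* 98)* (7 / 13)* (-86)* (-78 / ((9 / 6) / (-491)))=-91928745000960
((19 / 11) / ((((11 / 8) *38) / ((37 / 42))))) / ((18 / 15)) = 185 / 7623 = 0.02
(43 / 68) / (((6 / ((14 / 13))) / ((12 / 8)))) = 301 / 1768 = 0.17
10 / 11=0.91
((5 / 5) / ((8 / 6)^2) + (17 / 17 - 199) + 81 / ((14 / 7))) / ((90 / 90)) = -2511 / 16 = -156.94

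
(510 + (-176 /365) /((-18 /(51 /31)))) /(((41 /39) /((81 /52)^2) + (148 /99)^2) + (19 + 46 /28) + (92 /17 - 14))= 34.64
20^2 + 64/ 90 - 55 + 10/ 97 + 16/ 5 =1523447/ 4365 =349.01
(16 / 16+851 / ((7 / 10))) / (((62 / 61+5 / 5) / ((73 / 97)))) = 454.11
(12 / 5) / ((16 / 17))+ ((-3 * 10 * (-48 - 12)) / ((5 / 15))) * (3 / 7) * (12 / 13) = 3892641 / 1820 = 2138.81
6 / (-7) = -6 / 7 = -0.86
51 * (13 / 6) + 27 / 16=1795 / 16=112.19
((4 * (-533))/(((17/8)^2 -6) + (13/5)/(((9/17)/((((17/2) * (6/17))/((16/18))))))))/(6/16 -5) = 5457920/178673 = 30.55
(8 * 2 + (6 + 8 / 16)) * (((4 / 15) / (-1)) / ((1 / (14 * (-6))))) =504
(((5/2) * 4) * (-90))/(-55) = 180/11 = 16.36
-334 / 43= -7.77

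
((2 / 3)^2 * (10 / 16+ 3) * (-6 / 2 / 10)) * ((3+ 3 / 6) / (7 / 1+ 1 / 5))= -203 / 864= -0.23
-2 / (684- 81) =-2 / 603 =-0.00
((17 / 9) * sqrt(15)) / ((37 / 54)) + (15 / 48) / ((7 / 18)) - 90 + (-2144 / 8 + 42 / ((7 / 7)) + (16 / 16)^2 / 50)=-441247 / 1400 + 102 * sqrt(15) / 37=-304.50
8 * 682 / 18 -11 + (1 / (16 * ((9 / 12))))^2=42065 / 144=292.12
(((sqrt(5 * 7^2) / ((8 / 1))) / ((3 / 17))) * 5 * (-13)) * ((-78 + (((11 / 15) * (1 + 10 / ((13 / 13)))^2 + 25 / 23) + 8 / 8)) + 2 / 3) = -799799 * sqrt(5) / 184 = -9719.59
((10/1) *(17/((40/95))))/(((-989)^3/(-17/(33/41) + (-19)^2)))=-0.00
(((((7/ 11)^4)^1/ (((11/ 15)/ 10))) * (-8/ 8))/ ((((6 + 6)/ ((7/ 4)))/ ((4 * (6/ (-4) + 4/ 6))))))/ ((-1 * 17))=-2100875/ 32854404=-0.06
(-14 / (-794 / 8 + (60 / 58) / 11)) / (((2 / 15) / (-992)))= -1050.47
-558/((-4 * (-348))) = -93/232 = -0.40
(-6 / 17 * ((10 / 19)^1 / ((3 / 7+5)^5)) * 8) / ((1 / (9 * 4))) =-9075780 / 799779977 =-0.01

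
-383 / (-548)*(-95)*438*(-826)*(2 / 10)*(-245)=-161254790655 / 137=-1177042267.55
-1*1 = -1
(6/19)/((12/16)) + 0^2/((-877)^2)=8/19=0.42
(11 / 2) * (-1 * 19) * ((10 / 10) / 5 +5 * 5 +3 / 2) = -2790.15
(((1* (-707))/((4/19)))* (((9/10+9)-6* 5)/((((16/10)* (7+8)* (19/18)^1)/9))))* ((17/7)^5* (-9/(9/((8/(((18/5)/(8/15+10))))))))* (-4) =2277136839603/12005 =189682368.98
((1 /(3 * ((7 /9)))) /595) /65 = 3 /270725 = 0.00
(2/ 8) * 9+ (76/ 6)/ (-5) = -17/ 60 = -0.28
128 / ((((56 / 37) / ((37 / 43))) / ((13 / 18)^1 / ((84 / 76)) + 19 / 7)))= 13941896 / 56889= 245.07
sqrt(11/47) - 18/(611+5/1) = -9/308+sqrt(517)/47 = 0.45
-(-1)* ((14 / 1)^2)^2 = 38416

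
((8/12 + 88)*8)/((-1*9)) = -2128/27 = -78.81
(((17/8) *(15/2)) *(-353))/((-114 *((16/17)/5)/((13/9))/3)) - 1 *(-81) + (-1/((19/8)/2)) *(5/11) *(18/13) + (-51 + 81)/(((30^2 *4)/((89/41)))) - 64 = 986060256527/855528960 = 1152.57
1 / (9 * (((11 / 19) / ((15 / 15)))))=19 / 99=0.19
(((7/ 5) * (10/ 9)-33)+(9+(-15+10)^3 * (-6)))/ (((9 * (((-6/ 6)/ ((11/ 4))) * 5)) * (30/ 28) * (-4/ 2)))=126049/ 6075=20.75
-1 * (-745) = 745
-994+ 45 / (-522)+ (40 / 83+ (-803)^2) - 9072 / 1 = 3055654707 / 4814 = 634743.40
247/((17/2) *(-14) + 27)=-247/92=-2.68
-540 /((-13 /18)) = 747.69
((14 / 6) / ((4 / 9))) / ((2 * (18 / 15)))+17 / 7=517 / 112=4.62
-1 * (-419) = 419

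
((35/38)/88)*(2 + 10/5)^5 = 2240/209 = 10.72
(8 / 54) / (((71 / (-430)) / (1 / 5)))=-0.18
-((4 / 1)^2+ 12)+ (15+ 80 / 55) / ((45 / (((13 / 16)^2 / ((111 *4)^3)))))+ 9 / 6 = -293927315712131 / 11091596820480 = -26.50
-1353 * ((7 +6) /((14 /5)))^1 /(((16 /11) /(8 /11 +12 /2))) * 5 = -16269825 /112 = -145266.29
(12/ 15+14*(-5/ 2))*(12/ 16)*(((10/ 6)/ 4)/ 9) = -19/ 16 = -1.19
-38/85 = -0.45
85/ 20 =17/ 4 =4.25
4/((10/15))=6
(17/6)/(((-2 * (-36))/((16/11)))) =17/297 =0.06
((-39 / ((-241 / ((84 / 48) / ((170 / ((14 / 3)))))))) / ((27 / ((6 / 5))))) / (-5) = -0.00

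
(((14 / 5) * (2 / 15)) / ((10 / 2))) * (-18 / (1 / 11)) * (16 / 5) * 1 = -47.31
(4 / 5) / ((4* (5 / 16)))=16 / 25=0.64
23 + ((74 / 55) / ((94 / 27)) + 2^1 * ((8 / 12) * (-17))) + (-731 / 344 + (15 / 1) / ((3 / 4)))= 1153621 / 62040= 18.59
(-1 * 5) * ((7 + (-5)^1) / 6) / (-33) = 5 / 99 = 0.05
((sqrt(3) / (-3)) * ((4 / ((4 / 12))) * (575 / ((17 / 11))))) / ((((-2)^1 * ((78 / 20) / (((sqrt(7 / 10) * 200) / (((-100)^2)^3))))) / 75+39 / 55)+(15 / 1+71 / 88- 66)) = -1696639252000 * sqrt(3) / 8899404799999943586440049+2547001600000000000 * sqrt(210) / 8899404799999943586440049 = 0.00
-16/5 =-3.20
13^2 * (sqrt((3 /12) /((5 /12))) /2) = 169 * sqrt(15) /10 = 65.45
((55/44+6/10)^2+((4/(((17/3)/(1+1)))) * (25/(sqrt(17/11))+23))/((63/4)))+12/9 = 8.62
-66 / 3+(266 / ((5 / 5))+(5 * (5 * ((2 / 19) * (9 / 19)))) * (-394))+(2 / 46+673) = 3536312 / 8303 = 425.91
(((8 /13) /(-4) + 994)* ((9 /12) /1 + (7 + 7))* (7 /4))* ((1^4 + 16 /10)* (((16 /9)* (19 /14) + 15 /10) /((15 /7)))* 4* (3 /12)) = 65765707 /540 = 121788.35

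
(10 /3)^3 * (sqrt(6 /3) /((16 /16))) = 1000 * sqrt(2) /27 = 52.38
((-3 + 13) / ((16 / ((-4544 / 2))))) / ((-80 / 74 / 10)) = 13135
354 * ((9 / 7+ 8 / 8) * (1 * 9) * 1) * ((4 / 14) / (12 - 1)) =101952 / 539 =189.15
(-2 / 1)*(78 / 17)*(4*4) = -2496 / 17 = -146.82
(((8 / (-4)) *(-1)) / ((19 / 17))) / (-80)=-17 / 760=-0.02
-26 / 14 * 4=-52 / 7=-7.43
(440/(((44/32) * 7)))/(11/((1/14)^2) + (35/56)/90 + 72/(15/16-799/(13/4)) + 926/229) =537545733120/25396174093591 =0.02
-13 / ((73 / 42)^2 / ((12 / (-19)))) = 275184 / 101251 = 2.72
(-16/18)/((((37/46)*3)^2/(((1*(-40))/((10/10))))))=677120/110889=6.11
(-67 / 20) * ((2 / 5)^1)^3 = -134 / 625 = -0.21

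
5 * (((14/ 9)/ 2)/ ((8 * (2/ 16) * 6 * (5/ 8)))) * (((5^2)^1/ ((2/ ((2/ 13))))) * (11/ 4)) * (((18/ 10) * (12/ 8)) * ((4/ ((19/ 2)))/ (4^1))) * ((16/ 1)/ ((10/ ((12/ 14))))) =528/ 247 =2.14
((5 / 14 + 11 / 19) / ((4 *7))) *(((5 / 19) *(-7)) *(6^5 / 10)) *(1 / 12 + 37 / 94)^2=-486483003 / 44657144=-10.89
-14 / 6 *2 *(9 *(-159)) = 6678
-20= -20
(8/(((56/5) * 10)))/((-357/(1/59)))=-1/294882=-0.00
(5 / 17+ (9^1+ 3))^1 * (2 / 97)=0.25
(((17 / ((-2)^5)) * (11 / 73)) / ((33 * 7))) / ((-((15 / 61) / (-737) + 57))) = 764269 / 125707667904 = 0.00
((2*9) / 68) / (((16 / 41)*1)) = 369 / 544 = 0.68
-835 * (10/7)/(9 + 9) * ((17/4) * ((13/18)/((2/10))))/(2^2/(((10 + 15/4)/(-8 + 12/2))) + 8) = -14925625/108864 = -137.10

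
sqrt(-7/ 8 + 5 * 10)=sqrt(786)/ 4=7.01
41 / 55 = 0.75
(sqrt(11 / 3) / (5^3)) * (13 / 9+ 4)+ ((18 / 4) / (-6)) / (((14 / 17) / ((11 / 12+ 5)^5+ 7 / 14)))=-30674014039 / 4644864+ 49 * sqrt(33) / 3375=-6603.77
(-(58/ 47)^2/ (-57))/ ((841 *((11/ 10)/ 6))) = 80/ 461681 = 0.00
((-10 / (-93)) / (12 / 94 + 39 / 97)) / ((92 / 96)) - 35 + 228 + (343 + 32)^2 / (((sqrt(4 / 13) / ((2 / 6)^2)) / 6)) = 66538091 / 344379 + 46875*sqrt(13) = 169203.43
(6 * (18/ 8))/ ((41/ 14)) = 189/ 41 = 4.61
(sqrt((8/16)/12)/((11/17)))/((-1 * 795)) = -17 * sqrt(6)/104940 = -0.00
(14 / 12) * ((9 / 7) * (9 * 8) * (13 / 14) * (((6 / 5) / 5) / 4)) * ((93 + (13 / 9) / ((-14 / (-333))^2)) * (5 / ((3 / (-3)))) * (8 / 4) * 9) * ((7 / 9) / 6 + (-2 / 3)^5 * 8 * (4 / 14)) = 4056303537 / 48020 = 84471.13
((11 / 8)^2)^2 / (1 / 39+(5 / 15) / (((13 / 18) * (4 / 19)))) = 570999 / 354304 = 1.61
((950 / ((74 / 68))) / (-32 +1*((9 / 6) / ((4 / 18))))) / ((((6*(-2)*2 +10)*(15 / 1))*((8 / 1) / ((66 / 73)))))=35530 / 1909607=0.02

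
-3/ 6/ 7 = -1/ 14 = -0.07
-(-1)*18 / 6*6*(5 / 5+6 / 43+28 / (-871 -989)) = 134904 / 6665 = 20.24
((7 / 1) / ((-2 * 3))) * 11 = -77 / 6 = -12.83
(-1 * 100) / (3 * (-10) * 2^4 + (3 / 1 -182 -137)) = 25 / 199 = 0.13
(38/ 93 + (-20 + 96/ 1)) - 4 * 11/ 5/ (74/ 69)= 1173436/ 17205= 68.20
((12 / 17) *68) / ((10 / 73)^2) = 63948 / 25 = 2557.92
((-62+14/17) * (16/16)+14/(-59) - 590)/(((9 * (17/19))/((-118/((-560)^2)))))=0.03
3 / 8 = 0.38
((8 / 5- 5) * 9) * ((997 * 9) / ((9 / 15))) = -457623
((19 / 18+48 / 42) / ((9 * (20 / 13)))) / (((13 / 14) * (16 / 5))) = 0.05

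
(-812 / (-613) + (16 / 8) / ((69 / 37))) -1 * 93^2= -365725363 / 42297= -8646.60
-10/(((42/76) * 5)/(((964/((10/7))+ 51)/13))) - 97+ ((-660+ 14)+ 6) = -1281809/1365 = -939.05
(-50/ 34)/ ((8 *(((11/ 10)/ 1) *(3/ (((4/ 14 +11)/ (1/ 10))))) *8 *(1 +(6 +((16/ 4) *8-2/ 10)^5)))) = -154296875/ 6385083763980768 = -0.00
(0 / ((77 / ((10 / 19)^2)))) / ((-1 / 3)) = 0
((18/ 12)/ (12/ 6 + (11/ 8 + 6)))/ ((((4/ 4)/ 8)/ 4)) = 128/ 25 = 5.12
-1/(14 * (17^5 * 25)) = -1/496949950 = -0.00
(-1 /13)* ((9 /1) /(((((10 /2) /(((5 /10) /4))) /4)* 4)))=-9 /520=-0.02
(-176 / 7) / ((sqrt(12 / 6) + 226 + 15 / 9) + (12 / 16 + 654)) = -22363968 / 784886431 + 25344* sqrt(2) / 784886431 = -0.03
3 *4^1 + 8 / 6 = 13.33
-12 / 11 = -1.09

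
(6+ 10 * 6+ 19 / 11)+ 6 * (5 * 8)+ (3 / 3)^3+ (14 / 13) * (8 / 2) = 44764 / 143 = 313.03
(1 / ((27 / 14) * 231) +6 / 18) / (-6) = -299 / 5346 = -0.06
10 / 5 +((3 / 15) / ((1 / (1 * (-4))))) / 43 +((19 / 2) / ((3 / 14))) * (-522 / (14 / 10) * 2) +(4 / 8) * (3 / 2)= -28429251 / 860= -33057.27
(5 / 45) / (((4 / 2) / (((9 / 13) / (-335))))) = -1 / 8710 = -0.00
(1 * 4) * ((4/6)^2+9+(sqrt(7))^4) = 2104/9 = 233.78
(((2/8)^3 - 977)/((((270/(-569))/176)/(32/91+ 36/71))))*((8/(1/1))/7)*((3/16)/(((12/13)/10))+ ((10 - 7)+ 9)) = 243722343650159/48845160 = 4989692.81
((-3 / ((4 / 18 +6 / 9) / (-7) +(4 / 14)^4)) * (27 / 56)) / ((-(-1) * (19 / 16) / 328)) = 20503854 / 6175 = 3320.46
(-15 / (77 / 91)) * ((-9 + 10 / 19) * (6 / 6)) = 31395 / 209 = 150.22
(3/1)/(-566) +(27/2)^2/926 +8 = 8586607/1048232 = 8.19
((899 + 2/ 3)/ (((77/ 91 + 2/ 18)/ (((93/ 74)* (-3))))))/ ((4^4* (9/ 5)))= -16315455/ 2121728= -7.69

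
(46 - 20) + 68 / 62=840 / 31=27.10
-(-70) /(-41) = -70 /41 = -1.71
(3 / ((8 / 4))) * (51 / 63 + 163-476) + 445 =-23.29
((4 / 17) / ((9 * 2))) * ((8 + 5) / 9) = 26 / 1377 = 0.02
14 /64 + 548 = 17543 /32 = 548.22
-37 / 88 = -0.42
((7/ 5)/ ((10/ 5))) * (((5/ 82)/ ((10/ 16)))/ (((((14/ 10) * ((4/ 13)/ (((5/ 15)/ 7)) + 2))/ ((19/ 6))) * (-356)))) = -247/ 4816680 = -0.00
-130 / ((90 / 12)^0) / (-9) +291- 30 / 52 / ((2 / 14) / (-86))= 76372 / 117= 652.75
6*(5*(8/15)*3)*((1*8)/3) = 128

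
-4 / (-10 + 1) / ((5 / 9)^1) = 4 / 5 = 0.80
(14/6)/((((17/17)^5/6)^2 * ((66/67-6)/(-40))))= 670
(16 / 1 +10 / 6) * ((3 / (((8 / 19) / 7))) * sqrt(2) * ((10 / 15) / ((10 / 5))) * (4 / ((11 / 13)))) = 1963.55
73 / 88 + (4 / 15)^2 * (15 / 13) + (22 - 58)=-602117 / 17160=-35.09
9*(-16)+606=462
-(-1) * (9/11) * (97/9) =97/11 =8.82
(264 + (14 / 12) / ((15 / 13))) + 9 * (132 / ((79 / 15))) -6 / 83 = 289463747 / 590130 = 490.51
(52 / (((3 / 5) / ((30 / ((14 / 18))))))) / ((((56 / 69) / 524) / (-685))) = -72443065500 / 49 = -1478429908.16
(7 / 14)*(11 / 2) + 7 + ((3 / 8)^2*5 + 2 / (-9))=5893 / 576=10.23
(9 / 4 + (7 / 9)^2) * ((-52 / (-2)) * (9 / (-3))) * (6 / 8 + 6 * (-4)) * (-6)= -372775 / 12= -31064.58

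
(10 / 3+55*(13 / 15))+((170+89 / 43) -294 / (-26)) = 131017 / 559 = 234.38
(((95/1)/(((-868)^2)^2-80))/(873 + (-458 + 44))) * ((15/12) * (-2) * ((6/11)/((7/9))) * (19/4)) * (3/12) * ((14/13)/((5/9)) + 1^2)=-0.00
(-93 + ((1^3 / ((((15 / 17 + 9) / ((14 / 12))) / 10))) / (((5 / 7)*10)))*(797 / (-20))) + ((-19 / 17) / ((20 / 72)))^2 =-347067163 / 4161600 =-83.40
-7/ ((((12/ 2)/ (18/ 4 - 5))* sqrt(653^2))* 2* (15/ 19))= 133/ 235080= 0.00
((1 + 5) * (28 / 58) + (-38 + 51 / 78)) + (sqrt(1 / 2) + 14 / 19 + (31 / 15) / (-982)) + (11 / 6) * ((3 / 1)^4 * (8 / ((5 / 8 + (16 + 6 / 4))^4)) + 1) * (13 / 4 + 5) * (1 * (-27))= -571971476694634541 / 1286653767555000 + sqrt(2) / 2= -443.83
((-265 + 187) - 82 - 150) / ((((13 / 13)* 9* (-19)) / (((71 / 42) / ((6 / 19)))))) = 9.70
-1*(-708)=708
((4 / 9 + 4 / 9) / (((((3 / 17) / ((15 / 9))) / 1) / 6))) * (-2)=-2720 / 27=-100.74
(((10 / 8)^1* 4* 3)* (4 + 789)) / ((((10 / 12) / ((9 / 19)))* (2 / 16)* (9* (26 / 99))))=434808 / 19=22884.63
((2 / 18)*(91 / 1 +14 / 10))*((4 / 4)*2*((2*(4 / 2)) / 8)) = 154 / 15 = 10.27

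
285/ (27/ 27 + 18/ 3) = 285/ 7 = 40.71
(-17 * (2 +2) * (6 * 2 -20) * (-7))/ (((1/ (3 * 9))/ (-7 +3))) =411264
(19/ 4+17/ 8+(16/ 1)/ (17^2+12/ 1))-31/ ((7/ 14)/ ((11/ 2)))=-334.07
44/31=1.42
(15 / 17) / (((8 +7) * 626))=1 / 10642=0.00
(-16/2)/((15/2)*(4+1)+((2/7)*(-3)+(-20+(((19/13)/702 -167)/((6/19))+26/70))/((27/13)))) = 31842720/905241637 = 0.04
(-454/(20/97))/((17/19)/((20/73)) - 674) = 836722/254879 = 3.28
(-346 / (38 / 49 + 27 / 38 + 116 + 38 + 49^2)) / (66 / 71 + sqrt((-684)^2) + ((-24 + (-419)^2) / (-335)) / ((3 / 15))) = 3064706764 / 43817034190309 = 0.00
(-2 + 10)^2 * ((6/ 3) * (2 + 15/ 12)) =416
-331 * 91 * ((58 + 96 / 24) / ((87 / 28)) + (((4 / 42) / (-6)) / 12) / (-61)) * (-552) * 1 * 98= 517649527635604 / 15921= 32513631532.92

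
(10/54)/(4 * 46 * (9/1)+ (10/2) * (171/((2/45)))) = 10/1128249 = 0.00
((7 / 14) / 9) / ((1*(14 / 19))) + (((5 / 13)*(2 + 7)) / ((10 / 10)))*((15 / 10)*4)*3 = 62.38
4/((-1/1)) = -4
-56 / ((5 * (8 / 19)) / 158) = -21014 / 5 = -4202.80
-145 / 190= -29 / 38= -0.76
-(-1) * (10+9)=19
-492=-492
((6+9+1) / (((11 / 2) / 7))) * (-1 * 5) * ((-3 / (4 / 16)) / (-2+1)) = -13440 / 11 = -1221.82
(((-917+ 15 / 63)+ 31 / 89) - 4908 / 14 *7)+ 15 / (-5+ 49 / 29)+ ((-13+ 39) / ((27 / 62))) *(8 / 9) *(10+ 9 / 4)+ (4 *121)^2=1121640675443 / 4844448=231531.16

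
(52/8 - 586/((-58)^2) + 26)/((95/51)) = 1386486/79895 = 17.35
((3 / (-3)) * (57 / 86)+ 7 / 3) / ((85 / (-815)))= -70253 / 4386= -16.02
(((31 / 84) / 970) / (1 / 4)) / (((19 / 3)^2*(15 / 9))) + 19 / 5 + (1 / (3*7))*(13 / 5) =144270877 / 36767850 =3.92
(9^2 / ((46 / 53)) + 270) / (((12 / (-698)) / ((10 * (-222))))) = 1079074845 / 23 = 46916297.61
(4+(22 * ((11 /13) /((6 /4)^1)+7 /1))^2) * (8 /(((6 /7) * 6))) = 589766576 /13689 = 43083.25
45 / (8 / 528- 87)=-2970 / 5741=-0.52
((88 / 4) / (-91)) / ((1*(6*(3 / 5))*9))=-55 / 7371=-0.01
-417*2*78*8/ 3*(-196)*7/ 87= 2735673.38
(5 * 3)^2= 225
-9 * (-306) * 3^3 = 74358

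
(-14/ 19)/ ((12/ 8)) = -28/ 57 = -0.49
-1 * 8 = -8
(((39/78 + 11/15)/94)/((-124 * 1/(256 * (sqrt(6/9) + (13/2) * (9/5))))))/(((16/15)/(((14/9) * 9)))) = -30303/7285 - 518 * sqrt(6)/4371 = -4.45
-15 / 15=-1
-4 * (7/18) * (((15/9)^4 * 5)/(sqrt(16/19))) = -21875 * sqrt(19)/1458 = -65.40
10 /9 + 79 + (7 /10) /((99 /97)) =26663 /330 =80.80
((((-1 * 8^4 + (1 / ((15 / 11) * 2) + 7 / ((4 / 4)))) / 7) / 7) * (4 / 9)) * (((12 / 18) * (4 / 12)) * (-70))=981272 / 1701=576.88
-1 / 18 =-0.06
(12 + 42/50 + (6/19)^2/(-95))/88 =2201559/15089800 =0.15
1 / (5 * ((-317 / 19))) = -19 / 1585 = -0.01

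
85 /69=1.23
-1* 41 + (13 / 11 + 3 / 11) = -435 / 11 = -39.55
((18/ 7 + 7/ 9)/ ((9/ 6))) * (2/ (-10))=-422/ 945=-0.45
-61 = -61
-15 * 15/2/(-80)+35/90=517/288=1.80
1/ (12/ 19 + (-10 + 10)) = 19/ 12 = 1.58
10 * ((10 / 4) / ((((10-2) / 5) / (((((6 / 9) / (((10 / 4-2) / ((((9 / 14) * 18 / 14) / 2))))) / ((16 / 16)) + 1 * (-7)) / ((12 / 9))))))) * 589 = -17449125 / 392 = -44513.07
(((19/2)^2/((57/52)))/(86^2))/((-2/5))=-1235/44376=-0.03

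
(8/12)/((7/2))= 0.19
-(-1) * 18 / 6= 3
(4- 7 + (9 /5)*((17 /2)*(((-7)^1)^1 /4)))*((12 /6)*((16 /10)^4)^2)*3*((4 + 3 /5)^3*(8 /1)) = -1458701454016512 /244140625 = -5974841.16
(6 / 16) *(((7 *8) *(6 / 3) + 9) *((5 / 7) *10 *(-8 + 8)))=0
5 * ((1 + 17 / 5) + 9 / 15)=25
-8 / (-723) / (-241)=-0.00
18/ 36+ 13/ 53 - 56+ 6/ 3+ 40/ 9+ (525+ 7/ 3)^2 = 265242179/ 954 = 278031.63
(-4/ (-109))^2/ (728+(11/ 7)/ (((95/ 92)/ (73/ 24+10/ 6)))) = 63840/ 34850644229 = 0.00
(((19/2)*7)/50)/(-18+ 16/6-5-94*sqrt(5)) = -0.01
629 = 629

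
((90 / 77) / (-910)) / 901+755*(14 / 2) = 33365827486 / 6313307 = 5285.00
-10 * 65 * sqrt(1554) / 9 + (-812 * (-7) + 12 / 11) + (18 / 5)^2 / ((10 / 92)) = 7980944 / 1375 - 650 * sqrt(1554) / 9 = 2957.26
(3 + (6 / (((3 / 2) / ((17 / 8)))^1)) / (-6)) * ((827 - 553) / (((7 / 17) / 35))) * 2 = 221255 / 3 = 73751.67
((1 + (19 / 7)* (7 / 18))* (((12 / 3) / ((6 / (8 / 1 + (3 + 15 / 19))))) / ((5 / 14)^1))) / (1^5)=116032 / 2565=45.24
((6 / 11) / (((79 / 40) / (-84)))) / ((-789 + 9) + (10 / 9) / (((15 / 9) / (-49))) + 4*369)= -6048 / 172931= -0.03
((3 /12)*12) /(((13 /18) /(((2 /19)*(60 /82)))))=3240 /10127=0.32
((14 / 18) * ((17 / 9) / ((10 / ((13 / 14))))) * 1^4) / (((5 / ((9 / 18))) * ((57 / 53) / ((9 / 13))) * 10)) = 0.00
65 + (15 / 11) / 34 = 24325 / 374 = 65.04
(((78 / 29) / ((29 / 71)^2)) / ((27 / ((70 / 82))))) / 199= 4587310 / 1790908659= 0.00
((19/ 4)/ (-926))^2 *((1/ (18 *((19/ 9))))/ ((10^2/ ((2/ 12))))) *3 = 19/ 5487846400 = 0.00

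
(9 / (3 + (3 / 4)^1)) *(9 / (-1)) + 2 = -98 / 5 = -19.60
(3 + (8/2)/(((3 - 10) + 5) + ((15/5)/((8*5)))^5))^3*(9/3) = 25769528588694110888938533/8589904015560119691251093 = 3.00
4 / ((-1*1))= -4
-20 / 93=-0.22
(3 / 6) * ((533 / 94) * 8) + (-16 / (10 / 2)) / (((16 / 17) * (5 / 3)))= 24253 / 1175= 20.64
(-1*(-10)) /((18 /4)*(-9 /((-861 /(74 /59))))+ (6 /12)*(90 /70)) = 338660 /23769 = 14.25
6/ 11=0.55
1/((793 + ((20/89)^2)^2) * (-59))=-62742241/2935530669667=-0.00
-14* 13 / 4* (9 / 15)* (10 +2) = -1638 / 5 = -327.60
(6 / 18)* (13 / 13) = 1 / 3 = 0.33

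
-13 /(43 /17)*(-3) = 15.42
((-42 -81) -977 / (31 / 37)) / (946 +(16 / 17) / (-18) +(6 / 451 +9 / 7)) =-19302485202 / 14183741953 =-1.36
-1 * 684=-684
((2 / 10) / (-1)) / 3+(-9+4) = -5.07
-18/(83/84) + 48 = 2472/83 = 29.78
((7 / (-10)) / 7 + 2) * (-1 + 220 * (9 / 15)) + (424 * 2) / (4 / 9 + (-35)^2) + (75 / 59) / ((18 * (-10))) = 249.58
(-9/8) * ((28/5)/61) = -63/610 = -0.10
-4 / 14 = -2 / 7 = -0.29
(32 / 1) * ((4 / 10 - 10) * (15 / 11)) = -4608 / 11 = -418.91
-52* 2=-104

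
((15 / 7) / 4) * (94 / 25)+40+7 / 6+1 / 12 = 6057 / 140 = 43.26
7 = 7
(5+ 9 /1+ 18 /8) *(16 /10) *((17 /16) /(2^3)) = 221 /64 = 3.45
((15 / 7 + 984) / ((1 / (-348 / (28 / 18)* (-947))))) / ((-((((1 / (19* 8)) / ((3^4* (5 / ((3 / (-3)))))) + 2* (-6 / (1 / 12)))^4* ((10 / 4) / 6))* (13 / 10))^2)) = -93550826879277643610803826154276241224499200000000 / 24290063508471030299252833356329361528090136639054399319677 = -0.00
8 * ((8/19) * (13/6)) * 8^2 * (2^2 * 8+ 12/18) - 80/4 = 2605732/171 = 15238.20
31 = 31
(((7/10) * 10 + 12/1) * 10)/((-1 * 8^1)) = -95/4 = -23.75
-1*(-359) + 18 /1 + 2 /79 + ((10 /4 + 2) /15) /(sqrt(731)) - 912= -42263 /79 + 3*sqrt(731) /7310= -534.96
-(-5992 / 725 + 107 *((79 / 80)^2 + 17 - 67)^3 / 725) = 3306577542410579253 / 190054400000000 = 17398.06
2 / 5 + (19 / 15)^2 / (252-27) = 20611 / 50625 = 0.41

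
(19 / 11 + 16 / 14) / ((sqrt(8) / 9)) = 1989*sqrt(2) / 308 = 9.13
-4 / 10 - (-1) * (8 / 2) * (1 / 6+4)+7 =23.27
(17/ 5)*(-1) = -3.40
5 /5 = 1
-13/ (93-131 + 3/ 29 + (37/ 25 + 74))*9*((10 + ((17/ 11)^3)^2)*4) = -273091992975/ 928297964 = -294.19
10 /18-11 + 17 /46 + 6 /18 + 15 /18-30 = -8054 /207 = -38.91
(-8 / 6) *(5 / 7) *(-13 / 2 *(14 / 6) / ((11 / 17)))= 2210 / 99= 22.32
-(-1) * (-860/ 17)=-860/ 17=-50.59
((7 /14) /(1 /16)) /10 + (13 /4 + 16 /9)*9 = 921 /20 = 46.05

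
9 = 9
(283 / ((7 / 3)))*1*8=6792 / 7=970.29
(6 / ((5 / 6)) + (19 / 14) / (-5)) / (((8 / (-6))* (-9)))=97 / 168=0.58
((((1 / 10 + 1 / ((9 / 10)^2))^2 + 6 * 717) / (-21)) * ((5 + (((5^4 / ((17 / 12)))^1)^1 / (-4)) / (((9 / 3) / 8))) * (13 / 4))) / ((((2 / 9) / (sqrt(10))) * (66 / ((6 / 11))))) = 2122599989107 * sqrt(10) / 296382240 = 22647.28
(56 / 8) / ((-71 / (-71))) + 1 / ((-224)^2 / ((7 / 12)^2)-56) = 1031801 / 147400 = 7.00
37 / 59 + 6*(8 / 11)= 3239 / 649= 4.99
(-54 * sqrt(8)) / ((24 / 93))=-837 * sqrt(2) / 2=-591.85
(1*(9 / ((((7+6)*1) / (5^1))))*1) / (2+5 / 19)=855 / 559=1.53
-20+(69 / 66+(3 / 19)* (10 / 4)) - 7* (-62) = 86827 / 209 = 415.44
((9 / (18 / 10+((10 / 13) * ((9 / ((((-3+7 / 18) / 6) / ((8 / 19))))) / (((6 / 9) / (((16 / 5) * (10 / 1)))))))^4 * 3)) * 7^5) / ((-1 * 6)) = -1526298400818351249635 / 1940840996285510188317552966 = -0.00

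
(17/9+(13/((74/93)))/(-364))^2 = 3.40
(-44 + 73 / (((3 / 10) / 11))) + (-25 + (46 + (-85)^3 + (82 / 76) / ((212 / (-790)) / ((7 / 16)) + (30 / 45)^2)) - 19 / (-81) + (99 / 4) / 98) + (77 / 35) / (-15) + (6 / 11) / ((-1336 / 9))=-2225701811380705859 / 3639875933925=-611477.38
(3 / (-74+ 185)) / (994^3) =1 / 36337988008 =0.00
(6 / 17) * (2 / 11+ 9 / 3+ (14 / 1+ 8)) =1662 / 187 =8.89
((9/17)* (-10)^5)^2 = 810000000000/289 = 2802768166.09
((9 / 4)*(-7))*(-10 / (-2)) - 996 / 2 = -576.75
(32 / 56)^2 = 16 / 49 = 0.33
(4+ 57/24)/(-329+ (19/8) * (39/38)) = -102/5225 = -0.02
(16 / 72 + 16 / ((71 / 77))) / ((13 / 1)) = 11230 / 8307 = 1.35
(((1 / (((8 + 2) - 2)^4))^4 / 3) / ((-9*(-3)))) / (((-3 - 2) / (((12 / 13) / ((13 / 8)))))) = -1 / 200682862301675520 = -0.00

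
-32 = -32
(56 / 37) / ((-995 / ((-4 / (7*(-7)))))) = -32 / 257705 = -0.00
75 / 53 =1.42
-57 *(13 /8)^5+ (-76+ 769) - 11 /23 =46.66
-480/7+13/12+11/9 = -16699/252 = -66.27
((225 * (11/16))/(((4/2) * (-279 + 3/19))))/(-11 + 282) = -15675/15314752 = -0.00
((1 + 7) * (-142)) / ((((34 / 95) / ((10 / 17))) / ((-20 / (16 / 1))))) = 674500 / 289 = 2333.91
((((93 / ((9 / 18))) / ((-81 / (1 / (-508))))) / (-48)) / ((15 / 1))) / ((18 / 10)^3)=-775 / 719925408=-0.00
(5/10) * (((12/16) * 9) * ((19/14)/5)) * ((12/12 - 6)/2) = -513/224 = -2.29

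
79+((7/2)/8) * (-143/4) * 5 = 51/64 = 0.80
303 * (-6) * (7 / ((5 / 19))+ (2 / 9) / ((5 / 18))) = -49813.20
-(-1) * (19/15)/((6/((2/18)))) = 19/810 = 0.02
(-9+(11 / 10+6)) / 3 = -19 / 30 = -0.63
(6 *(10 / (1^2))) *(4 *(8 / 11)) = 1920 / 11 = 174.55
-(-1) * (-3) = -3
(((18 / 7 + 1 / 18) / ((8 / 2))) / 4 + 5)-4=2347 / 2016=1.16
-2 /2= -1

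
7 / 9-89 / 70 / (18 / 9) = 179 / 1260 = 0.14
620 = 620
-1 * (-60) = 60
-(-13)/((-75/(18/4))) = -39/50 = -0.78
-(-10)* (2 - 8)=-60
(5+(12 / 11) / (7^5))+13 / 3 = 5176592 / 554631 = 9.33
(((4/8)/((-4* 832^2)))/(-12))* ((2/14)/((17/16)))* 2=1/247123968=0.00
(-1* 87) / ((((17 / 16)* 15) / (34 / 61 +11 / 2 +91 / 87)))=-38.78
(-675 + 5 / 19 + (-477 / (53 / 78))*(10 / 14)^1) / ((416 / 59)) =-4614685 / 27664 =-166.81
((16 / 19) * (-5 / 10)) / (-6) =4 / 57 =0.07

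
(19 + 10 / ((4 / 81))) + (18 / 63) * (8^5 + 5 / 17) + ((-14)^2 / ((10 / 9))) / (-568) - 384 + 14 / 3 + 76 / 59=275331952367 / 29909460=9205.51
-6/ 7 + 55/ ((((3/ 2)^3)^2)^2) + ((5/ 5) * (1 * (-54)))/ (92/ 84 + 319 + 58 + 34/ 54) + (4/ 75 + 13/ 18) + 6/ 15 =7984848972013/ 13314005368650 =0.60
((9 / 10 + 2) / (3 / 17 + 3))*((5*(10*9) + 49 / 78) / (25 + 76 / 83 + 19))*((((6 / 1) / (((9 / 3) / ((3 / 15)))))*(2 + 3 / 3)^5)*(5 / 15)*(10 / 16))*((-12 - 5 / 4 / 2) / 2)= -145264455031 / 124067840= -1170.85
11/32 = 0.34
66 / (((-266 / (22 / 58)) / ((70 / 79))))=-3630 / 43529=-0.08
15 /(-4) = -15 /4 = -3.75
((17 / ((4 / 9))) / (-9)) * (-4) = 17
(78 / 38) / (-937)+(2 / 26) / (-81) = -58870 / 18746559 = -0.00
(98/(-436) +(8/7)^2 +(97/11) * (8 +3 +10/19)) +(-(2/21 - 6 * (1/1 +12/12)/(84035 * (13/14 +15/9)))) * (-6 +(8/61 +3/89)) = 920054320451363/8908529869470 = 103.28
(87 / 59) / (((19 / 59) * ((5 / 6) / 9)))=4698 / 95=49.45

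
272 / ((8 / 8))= 272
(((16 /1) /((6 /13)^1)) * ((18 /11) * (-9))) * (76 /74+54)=-28093.80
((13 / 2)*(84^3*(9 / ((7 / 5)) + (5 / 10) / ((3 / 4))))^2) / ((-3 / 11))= -421496964016128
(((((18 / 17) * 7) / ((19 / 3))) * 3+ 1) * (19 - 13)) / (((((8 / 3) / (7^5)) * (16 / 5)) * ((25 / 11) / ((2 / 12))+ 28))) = 12121460505 / 9467776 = 1280.29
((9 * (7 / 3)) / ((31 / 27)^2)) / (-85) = -15309 / 81685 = -0.19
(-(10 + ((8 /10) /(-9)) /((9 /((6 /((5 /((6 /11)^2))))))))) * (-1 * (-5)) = -90718 /1815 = -49.98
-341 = -341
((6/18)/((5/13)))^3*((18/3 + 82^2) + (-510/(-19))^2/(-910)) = 7471869236/1705725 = 4380.47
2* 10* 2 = 40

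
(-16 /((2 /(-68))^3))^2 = 395469930496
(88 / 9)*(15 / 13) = 440 / 39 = 11.28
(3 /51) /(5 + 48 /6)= 1 /221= 0.00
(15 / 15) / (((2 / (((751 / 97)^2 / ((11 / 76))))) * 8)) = 10716019 / 413996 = 25.88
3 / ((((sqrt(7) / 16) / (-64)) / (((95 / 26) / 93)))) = -48640* sqrt(7) / 2821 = -45.62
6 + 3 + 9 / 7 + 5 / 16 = 1187 / 112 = 10.60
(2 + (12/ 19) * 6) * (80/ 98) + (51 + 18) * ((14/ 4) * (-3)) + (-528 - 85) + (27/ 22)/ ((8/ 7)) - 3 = -218698609/ 163856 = -1334.70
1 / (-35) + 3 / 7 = 2 / 5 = 0.40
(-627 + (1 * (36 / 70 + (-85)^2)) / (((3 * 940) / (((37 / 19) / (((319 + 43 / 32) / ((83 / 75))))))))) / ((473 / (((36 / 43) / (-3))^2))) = -3615878617226416 / 35026262785985625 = -0.10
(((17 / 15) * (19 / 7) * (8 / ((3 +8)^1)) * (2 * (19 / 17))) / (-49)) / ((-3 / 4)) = 23104 / 169785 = 0.14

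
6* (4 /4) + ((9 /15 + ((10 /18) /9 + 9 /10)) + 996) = 162577 /162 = 1003.56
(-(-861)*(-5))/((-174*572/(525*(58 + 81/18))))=94171875/66352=1419.28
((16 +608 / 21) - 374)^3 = -329939371000 / 9261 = -35626754.24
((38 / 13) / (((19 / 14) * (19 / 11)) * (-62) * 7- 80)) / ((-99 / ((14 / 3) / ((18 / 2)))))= 532 / 38132289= 0.00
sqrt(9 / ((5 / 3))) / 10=3 * sqrt(15) / 50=0.23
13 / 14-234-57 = -4061 / 14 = -290.07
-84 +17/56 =-4687/56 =-83.70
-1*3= -3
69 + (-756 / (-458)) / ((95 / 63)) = 1524909 / 21755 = 70.09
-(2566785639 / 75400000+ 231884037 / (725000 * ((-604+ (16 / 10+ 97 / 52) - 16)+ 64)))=-19077458618559 / 570099400000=-33.46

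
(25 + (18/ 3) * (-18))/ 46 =-83/ 46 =-1.80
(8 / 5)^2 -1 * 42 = -986 / 25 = -39.44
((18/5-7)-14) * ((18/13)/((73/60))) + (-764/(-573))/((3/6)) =-48784/2847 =-17.14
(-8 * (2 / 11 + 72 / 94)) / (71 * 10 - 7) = -0.01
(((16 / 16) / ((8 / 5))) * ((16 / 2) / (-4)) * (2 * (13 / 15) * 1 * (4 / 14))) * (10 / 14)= -65 / 147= -0.44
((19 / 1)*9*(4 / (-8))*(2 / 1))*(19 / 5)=-649.80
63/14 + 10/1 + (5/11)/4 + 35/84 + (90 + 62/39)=45740/429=106.62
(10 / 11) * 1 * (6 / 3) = 20 / 11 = 1.82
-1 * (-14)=14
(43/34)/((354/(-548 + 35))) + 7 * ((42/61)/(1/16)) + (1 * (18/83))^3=10535982363129/139934576084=75.29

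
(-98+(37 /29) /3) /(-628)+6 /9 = 14971 /18212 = 0.82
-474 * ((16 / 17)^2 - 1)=15642 / 289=54.12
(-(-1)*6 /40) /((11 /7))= 21 /220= 0.10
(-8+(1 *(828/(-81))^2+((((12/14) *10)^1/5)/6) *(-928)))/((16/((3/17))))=-11953/6426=-1.86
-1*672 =-672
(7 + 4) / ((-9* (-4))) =11 / 36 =0.31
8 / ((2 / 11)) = 44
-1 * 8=-8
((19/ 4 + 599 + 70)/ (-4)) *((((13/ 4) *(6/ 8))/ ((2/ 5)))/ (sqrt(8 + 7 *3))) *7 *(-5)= 18393375 *sqrt(29)/ 14848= 6671.02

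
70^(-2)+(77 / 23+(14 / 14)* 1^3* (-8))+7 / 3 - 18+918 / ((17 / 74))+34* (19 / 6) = 460193323 / 112700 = 4083.35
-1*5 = -5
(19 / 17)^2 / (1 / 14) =5054 / 289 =17.49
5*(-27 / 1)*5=-675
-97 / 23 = -4.22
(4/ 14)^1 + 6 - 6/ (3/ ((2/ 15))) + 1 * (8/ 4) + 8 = 1682/ 105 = 16.02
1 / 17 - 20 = -339 / 17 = -19.94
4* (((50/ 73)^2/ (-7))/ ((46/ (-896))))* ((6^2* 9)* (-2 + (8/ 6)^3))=626.60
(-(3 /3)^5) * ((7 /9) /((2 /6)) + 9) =-34 /3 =-11.33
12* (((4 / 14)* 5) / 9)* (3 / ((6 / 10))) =200 / 21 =9.52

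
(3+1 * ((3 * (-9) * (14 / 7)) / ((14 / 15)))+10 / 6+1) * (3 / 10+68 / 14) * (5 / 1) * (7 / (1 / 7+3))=-98914 / 33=-2997.39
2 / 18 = 1 / 9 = 0.11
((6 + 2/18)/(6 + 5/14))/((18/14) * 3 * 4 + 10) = 2695/71289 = 0.04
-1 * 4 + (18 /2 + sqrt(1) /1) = 6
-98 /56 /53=-0.03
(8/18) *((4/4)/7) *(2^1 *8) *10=640/63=10.16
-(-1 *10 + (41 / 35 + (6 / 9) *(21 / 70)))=302 / 35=8.63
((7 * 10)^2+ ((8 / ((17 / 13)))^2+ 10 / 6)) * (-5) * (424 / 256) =-1134781145 / 27744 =-40901.86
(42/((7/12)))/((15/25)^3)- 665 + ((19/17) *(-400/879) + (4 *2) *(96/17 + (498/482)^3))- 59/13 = -256246586156176/906381477313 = -282.71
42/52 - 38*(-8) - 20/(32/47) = 28645/104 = 275.43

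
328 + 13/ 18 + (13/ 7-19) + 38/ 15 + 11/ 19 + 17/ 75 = 314.92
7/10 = 0.70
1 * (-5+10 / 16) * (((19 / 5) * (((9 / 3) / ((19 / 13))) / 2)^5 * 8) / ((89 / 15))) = -9473540895 / 371154208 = -25.52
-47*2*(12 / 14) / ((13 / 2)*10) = -564 / 455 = -1.24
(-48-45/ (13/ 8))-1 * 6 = -81.69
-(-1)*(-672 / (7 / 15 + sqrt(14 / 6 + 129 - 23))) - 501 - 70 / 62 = -188235578 / 377053 - 126000*sqrt(39) / 12163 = -563.92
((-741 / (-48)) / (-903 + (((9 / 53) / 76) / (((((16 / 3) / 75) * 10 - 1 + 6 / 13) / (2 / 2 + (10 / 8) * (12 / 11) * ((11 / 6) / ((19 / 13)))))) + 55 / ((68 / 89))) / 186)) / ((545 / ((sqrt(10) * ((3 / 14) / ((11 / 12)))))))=-1044870387966 * sqrt(10) / 142430060238722795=-0.00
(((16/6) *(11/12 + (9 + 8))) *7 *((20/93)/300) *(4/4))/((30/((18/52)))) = 0.00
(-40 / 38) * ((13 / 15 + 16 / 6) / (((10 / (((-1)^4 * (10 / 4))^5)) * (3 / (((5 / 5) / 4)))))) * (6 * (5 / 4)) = -165625 / 7296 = -22.70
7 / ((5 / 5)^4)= 7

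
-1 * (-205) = 205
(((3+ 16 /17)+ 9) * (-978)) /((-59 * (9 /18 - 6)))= -39120 /1003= -39.00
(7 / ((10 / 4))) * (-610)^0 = 2.80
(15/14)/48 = 5/224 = 0.02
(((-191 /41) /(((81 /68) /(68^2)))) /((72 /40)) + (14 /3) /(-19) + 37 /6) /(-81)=11404012255 /91998342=123.96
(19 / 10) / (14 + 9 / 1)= 19 / 230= 0.08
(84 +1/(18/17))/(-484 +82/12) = -1529/8589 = -0.18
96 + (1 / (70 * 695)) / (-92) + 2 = 438628399 / 4475800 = 98.00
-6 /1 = -6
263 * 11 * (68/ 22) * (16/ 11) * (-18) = -2575296/ 11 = -234117.82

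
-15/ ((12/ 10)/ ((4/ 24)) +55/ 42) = -3150/ 1787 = -1.76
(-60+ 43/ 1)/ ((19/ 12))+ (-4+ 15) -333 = -6322/ 19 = -332.74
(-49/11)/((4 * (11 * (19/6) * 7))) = -21/4598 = -0.00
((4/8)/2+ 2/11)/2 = 19/88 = 0.22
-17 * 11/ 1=-187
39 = 39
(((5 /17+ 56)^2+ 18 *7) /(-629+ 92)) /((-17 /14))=4443894 /879427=5.05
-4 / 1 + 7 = 3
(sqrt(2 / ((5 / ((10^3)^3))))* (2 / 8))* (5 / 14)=12500 / 7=1785.71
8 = 8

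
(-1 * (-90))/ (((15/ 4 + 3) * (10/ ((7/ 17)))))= 28/ 51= 0.55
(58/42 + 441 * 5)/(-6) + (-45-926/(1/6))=-376030/63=-5968.73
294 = 294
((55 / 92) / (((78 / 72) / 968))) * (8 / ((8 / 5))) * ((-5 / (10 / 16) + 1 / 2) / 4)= -1497375 / 299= -5007.94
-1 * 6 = -6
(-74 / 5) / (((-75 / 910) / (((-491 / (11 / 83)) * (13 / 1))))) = -7135198252 / 825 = -8648725.15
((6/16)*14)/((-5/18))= -189/10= -18.90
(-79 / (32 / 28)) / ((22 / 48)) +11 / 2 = -145.32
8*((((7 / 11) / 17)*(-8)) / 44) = -112 / 2057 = -0.05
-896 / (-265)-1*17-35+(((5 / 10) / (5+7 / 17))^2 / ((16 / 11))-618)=-95691922749 / 143549440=-666.61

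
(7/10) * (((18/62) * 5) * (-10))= -10.16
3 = 3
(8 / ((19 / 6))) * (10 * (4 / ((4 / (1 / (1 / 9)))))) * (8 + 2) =43200 / 19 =2273.68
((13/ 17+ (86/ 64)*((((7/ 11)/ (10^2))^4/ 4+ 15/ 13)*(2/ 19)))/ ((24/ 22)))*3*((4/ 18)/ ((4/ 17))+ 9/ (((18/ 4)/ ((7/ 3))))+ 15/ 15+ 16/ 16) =5557539449102876479/ 286150092800000000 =19.42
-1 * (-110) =110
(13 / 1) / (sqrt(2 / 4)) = 13 * sqrt(2) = 18.38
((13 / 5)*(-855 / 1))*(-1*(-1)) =-2223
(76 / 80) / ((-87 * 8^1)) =-19 / 13920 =-0.00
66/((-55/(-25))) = 30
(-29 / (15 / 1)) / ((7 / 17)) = -493 / 105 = -4.70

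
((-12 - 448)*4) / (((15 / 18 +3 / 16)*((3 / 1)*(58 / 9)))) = -93.23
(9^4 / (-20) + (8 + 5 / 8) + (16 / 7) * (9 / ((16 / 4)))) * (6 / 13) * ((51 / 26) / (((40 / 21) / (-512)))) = 323132328 / 4225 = 76481.02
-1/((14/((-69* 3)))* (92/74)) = 333/28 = 11.89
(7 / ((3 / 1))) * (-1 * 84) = -196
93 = 93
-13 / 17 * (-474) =6162 / 17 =362.47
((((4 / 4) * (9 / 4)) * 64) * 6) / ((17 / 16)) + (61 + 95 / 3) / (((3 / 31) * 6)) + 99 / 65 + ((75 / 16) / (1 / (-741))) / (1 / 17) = -27722274029 / 477360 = -58074.15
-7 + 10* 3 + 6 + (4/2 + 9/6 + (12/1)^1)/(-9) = 491/18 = 27.28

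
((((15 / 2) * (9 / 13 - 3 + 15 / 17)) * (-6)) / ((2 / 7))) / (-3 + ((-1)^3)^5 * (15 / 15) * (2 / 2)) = -99225 / 1768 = -56.12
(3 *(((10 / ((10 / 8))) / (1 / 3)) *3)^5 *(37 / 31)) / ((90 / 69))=823307452416 / 155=5311660983.33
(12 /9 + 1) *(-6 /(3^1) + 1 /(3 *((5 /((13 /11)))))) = -4.48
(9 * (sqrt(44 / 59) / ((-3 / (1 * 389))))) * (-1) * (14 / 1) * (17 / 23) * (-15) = -8332380 * sqrt(649) / 1357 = -156426.95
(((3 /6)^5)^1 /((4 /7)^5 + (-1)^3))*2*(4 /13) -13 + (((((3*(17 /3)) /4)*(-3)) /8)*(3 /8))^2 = -170278272949 /13446610944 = -12.66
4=4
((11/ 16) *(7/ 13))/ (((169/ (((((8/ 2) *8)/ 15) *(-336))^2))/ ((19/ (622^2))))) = 0.06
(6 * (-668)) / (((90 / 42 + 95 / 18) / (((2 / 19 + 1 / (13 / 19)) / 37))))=-22.87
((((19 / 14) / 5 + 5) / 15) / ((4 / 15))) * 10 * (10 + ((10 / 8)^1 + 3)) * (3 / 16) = 63099 / 1792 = 35.21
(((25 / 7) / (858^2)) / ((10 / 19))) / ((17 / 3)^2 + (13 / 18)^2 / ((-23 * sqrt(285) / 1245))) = 0.00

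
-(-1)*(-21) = -21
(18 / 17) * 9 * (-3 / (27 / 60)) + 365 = 5125 / 17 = 301.47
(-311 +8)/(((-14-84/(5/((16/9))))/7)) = 4545/94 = 48.35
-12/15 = -4/5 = -0.80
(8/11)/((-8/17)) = -17/11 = -1.55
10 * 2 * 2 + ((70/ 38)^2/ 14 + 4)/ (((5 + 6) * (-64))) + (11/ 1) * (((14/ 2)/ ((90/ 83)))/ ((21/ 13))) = 5760776831/ 68618880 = 83.95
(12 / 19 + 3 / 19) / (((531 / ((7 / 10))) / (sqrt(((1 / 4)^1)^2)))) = 7 / 26904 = 0.00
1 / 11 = 0.09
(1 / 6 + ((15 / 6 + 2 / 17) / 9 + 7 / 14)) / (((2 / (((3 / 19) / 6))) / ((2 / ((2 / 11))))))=3223 / 23256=0.14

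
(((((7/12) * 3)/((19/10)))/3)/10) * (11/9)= 77/2052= 0.04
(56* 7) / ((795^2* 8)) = 49 / 632025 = 0.00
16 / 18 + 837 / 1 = 7541 / 9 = 837.89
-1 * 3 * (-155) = 465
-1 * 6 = -6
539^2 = 290521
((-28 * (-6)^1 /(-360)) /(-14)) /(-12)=-0.00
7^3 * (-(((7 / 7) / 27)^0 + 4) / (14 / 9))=-2205 / 2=-1102.50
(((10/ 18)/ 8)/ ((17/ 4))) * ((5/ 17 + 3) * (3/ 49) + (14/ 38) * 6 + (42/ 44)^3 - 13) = -0.16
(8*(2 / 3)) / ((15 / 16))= 256 / 45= 5.69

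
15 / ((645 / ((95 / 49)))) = 95 / 2107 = 0.05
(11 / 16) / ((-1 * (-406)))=11 / 6496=0.00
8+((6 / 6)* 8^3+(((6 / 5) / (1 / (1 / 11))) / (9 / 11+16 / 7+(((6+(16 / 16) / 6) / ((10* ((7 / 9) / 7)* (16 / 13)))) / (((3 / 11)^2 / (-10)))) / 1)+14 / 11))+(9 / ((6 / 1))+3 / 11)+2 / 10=256619695177 / 490438630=523.25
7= 7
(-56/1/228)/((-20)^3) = 7/228000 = 0.00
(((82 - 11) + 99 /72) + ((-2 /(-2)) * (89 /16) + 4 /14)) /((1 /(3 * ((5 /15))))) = 8761 /112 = 78.22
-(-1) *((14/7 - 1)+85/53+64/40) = 1114/265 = 4.20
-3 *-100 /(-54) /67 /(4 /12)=-50 /201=-0.25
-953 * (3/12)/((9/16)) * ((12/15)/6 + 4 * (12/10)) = -282088/135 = -2089.54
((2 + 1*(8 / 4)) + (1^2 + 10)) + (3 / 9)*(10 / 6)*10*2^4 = 935 / 9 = 103.89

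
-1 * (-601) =601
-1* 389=-389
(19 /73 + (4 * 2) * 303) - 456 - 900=77983 /73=1068.26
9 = 9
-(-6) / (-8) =-3 / 4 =-0.75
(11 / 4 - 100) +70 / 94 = -18143 / 188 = -96.51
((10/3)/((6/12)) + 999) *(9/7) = 1293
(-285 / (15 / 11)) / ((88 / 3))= -57 / 8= -7.12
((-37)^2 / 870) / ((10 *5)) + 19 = 827869 / 43500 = 19.03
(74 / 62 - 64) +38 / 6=-5252 / 93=-56.47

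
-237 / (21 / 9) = -711 / 7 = -101.57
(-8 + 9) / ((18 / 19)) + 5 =109 / 18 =6.06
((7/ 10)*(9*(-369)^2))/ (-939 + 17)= -930.38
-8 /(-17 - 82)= 8 /99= 0.08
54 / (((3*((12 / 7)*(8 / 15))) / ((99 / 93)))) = 10395 / 496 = 20.96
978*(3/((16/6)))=4401/4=1100.25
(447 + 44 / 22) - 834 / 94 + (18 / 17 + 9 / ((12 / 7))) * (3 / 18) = 2820017 / 6392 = 441.18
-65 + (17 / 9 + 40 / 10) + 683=5615 / 9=623.89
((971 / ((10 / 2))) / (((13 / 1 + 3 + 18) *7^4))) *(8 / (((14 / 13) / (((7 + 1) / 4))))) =50492 / 1428595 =0.04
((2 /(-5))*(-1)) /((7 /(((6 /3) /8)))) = 1 /70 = 0.01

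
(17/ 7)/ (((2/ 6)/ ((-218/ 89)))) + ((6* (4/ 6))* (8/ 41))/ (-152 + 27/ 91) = -6294657766/ 352621115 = -17.85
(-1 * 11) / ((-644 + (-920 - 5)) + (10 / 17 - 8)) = 187 / 26799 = 0.01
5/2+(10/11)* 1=75/22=3.41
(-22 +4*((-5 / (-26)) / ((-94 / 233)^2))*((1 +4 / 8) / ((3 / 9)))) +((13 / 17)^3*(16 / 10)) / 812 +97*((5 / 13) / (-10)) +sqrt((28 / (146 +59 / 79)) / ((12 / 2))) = -2555859634723 / 572811681260 +sqrt(38465574) / 34779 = -4.28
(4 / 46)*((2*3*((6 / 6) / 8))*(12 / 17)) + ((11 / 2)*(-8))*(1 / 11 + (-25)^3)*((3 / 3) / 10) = 134405558 / 1955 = 68749.65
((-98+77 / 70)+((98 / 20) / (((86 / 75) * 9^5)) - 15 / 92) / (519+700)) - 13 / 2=-12268243698976 / 118648238265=-103.40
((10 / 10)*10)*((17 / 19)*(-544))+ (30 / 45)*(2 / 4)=-4867.04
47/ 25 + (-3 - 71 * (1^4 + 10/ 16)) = -23299/ 200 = -116.50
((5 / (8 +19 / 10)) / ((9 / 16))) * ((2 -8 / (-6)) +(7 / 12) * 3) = 4.56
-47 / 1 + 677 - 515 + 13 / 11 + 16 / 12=3878 / 33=117.52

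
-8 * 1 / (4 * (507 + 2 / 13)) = -26 / 6593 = -0.00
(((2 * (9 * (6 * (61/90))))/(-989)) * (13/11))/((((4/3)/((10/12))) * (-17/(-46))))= -2379/16082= -0.15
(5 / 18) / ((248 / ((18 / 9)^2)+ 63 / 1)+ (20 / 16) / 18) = 4 / 1801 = 0.00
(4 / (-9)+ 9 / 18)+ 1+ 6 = 127 / 18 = 7.06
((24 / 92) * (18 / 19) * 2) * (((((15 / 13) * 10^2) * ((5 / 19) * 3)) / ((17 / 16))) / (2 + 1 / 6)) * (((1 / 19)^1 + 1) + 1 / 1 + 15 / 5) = 44789760000 / 453235861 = 98.82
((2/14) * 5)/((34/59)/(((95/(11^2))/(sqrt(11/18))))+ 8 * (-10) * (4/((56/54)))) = -1526818815000/659583447436789 - 1210595925 * sqrt(22)/1319166894873578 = -0.00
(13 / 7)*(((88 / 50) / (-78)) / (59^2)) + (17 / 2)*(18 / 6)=93203731 / 3655050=25.50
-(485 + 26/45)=-21851/45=-485.58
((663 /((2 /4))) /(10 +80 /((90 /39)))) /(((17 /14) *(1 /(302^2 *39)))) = 5826293928 /67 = 86959610.87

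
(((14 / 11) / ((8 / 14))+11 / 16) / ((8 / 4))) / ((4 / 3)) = 1539 / 1408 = 1.09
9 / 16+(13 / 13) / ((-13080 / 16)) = 14683 / 26160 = 0.56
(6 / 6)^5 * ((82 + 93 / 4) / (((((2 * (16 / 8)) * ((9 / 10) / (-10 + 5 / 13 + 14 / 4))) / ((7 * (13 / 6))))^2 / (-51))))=-24627415925 / 6912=-3562994.20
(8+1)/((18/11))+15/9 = 43/6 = 7.17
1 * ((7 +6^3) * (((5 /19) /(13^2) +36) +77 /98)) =368782905 /44954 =8203.56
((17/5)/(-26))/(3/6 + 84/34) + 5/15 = 5698/19695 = 0.29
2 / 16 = 1 / 8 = 0.12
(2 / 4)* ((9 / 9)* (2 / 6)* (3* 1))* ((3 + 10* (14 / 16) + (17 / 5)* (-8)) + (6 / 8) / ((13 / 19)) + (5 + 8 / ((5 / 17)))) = 116 / 13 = 8.92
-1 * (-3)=3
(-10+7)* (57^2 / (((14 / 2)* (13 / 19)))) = -185193 / 91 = -2035.09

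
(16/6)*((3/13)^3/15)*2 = 48/10985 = 0.00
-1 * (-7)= 7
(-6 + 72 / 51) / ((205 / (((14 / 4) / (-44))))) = 273 / 153340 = 0.00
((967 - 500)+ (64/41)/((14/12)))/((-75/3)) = -134413/7175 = -18.73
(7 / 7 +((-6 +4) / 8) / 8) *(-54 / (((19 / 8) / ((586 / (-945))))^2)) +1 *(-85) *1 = -1057487479 / 11940075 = -88.57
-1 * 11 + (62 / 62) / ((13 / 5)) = -138 / 13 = -10.62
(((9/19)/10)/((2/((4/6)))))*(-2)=-3/95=-0.03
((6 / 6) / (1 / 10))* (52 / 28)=18.57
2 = 2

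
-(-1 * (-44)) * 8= -352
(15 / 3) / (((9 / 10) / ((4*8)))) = 1600 / 9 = 177.78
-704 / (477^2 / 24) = -5632 / 75843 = -0.07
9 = 9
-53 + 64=11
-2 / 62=-1 / 31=-0.03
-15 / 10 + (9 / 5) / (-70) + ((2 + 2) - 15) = -2192 / 175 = -12.53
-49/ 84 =-7/ 12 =-0.58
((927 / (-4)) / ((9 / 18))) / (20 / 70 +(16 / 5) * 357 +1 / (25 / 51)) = -162225 / 400654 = -0.40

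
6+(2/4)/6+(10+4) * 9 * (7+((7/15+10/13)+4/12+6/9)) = 912449/780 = 1169.81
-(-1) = 1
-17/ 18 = -0.94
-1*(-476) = 476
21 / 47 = 0.45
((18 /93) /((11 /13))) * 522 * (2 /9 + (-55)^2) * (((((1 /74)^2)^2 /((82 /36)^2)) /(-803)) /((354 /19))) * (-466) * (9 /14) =33126701308857 /712565155178240518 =0.00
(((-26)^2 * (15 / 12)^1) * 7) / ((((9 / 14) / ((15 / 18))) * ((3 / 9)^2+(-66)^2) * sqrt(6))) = 41405 * sqrt(6) / 141138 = 0.72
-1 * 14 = -14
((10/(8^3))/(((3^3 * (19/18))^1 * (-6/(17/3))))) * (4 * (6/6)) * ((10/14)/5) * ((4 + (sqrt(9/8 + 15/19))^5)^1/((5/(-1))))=17/57456 + 159953 * sqrt(11058)/44838764544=0.00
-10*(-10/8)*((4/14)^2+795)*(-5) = -4869875/98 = -49692.60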